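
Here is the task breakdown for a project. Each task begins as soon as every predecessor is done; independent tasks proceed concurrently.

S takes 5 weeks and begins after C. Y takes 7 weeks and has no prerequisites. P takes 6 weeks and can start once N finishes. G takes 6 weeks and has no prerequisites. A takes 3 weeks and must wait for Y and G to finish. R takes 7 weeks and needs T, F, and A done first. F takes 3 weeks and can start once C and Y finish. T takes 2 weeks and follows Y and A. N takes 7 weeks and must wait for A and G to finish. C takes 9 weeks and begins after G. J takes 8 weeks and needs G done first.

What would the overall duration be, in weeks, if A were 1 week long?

25

Actual critical path: G→C→F→R = 6+9+3+7 = 25 ⇒ 25 weeks.
A has 2 weeks of float (longest path through it is 23).
The critical path is still G→C→F→R; finish is now 25 weeks.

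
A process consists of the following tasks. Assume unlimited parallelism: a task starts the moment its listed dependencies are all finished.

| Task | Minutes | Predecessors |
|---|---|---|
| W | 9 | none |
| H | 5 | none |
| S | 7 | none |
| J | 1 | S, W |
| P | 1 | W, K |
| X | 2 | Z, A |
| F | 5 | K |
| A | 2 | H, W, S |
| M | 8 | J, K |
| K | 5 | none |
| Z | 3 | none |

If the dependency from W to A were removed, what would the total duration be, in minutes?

Original critical path: W→J→M = 9+1+8 = 18 ⇒ 18 minutes.
Without W→A, A's earliest start moves from 9 to 7.
New critical path: W→J→M = 9+1+8 = 18 ⇒ 18 minutes.

18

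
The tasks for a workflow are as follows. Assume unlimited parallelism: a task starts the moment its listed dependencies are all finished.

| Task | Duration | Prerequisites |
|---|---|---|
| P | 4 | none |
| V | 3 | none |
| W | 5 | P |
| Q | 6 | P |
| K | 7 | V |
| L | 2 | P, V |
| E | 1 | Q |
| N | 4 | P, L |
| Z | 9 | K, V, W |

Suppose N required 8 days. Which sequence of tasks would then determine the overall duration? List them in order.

Baseline: V→K→Z = 3+7+9 = 19 → 19 days.
N has 9 days of float (longest path through it is 10).
The critical path is still V→K→Z; finish is now 19 days.

V, K, Z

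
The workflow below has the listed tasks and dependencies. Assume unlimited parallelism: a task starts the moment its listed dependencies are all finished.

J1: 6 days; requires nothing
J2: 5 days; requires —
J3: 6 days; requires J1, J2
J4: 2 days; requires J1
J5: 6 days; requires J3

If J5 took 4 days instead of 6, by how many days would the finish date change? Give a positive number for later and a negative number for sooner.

-2

Actual critical path: J1→J3→J5 = 6+6+6 = 18 ⇒ 18 days.
Since J5 is critical, the -2 change carries straight to that chain (now 16 days).
The critical path is still J1→J3→J5; finish is now 16 days.
Change in finish: 16 − 18 = -2 days.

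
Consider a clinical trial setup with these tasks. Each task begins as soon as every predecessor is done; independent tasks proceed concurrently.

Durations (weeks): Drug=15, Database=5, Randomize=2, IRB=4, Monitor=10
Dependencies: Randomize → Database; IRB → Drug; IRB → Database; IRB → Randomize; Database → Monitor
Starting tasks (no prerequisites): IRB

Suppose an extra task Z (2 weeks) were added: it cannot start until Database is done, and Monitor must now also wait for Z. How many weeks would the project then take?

23

Originally the project takes 21 weeks.
With Z inserted, Monitor now waits for max(Database, Z).
New critical path: IRB→Randomize→Database→Z→Monitor = 4+2+5+2+10 = 23 ⇒ 23 weeks.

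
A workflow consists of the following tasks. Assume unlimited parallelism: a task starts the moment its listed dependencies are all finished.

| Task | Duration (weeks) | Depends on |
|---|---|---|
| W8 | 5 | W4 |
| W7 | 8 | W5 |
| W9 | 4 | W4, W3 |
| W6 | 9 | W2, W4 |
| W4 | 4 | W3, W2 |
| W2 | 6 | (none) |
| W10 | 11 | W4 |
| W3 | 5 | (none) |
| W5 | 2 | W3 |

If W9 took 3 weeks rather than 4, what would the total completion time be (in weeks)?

21

As given, the longest chain is W2→W4→W10 = 6+4+11 = 21, so the finish is 21 weeks.
W9 has 7 weeks of float (longest path through it is 14).
No other chain overtakes it, so the finish is 21 weeks.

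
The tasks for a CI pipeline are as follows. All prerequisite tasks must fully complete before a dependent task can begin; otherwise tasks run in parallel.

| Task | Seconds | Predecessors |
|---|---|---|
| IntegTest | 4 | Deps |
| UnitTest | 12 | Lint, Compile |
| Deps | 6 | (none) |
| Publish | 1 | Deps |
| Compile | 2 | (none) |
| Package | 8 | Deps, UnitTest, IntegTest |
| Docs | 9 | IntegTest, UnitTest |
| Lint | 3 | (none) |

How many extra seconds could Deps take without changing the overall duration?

5

The longest chain is Lint→UnitTest→Docs = 3+12+9 = 24; overall finish 24 seconds.
Deps finishes as early as 6 and must finish by 11.
Float = 24 − 19 = 5.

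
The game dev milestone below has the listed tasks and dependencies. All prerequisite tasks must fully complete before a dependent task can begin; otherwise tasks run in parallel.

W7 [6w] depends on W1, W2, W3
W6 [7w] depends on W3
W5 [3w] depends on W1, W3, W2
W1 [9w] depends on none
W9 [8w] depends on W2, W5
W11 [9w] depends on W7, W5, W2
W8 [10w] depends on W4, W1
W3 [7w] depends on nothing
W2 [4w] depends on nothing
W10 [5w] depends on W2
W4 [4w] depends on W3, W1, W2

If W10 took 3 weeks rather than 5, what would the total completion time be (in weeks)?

Critical path before the change: W1→W7→W11 = 9+6+9 = 24 giving 24 weeks.
W10 has 15 weeks of float (longest path through it is 9).
No other chain overtakes it, so the finish is 24 weeks.

24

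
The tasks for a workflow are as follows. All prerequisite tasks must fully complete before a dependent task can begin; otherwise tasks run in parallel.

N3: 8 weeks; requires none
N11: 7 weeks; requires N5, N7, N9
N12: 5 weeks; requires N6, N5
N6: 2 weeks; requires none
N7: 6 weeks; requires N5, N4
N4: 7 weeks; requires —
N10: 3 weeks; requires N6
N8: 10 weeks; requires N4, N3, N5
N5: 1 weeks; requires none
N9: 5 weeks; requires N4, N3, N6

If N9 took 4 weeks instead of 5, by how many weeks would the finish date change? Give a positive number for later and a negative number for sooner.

As given, the longest chain is N3→N9→N11 = 8+5+7 = 20, so the finish is 20 weeks.
Since N9 is critical, the -1 change carries straight to that chain (now 19 weeks).
New critical path: N4→N7→N11 = 7+6+7 = 20 ⇒ 20 weeks.
Change in finish: 20 − 20 = +0 weeks.

0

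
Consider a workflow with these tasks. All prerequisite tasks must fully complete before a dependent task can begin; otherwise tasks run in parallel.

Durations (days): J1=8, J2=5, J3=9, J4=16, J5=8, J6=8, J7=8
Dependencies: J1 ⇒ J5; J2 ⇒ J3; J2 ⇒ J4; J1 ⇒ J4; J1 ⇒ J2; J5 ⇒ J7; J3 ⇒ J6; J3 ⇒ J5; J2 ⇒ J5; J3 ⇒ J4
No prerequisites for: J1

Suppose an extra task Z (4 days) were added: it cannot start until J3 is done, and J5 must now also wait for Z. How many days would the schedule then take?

42

Originally the schedule takes 38 days.
With Z inserted, J5 now waits for max(J1, J2, J3, Z).
New critical path: J1→J2→J3→Z→J5→J7 = 8+5+9+4+8+8 = 42 ⇒ 42 days.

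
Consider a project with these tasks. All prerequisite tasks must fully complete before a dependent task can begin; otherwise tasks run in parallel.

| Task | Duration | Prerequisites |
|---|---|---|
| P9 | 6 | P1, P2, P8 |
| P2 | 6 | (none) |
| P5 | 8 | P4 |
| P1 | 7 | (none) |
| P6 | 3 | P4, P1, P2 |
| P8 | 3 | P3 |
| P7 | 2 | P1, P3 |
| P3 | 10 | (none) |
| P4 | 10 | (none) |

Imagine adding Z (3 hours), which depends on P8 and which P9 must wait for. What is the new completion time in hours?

22

Originally the job takes 19 hours.
With Z inserted, P9 now waits for max(P1, P2, P8, Z).
New critical path: P3→P8→Z→P9 = 10+3+3+6 = 22 ⇒ 22 hours.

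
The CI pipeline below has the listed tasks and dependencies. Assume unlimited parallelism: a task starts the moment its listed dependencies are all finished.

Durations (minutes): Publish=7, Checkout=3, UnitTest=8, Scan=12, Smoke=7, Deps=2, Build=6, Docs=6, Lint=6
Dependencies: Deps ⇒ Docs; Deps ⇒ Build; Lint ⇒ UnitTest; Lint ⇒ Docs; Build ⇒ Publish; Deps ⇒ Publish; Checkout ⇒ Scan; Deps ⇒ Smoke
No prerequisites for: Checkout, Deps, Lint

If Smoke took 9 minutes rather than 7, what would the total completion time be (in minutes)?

The binding path is Checkout→Scan = 3+12 = 15; finish at 15 minutes.
The longest path through Smoke is only 9 minutes, so Smoke has float 6.
The critical path is still Checkout→Scan; finish is now 15 minutes.

15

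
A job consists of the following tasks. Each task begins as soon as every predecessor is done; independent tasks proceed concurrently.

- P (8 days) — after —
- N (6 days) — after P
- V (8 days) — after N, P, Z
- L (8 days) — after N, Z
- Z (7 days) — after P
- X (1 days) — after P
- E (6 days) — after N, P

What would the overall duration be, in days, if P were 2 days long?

17

Baseline: P→Z→L = 8+7+8 = 23 → 23 days.
Since P is critical, the -6 change carries straight to that chain (now 17 days).
The critical path is still P→Z→L; finish is now 17 days.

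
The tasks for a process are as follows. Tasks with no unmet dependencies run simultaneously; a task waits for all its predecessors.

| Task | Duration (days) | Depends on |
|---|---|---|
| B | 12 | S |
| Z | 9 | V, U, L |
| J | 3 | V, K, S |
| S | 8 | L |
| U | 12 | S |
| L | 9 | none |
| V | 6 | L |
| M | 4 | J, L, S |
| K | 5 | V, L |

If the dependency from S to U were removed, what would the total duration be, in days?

29

Before: longest chain L→S→U→Z = 9+8+12+9 = 38, finish 38.
Without S→U, U's earliest start moves from 17 to 0.
After: L→S→B = 9+8+12 = 29 → 29 days.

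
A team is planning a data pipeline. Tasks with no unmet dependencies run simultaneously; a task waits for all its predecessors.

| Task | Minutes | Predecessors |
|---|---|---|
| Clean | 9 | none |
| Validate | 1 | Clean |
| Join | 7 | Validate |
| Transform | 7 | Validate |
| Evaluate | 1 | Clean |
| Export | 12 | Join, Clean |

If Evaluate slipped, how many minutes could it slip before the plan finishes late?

19

Critical path: Clean→Validate→Join→Export = 9+1+7+12 = 29, so the finish is 29 minutes.
The longest chain containing Evaluate totals 10 minutes.
Slack of Evaluate = 28 − 9 = 19 minutes.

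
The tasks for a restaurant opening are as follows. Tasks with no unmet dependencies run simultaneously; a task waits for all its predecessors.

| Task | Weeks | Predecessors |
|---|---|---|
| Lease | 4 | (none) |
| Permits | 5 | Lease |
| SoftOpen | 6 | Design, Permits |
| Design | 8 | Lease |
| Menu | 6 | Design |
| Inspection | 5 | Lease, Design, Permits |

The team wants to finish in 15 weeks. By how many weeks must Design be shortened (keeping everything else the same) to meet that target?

Current finish: 18 weeks; target: 15.
Design is on every critical path, so each week cut from Design cuts the finish by one (this holds down to a finish of 15).
Need 18 − 15 = 3 weeks off Design → Design becomes 5 weeks, finish becomes 15.

3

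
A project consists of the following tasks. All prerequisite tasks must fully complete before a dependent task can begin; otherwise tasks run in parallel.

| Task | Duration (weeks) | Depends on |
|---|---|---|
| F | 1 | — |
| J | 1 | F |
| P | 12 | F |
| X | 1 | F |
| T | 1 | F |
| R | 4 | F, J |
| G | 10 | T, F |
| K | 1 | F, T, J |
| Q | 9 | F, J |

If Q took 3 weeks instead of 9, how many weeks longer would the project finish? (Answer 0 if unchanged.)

As given, the longest chain is F→P = 1+12 = 13, so the finish is 13 weeks.
Q has 2 weeks of float (longest path through it is 11).
The critical path is still F→P; finish is now 13 weeks.
Change in finish: 13 − 13 = +0 weeks.

0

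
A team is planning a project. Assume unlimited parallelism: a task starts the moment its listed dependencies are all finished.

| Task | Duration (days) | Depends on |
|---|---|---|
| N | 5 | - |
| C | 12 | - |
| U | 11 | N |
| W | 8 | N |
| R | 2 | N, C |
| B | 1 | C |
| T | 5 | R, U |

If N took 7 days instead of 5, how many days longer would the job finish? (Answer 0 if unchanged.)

2

The binding path is N→U→T = 5+11+5 = 21; finish at 21 days.
Since N is critical, the +2 change carries straight to that chain (now 23 days).
That remains the longest chain; total 23 days.
Change in finish: 23 − 21 = +2 days.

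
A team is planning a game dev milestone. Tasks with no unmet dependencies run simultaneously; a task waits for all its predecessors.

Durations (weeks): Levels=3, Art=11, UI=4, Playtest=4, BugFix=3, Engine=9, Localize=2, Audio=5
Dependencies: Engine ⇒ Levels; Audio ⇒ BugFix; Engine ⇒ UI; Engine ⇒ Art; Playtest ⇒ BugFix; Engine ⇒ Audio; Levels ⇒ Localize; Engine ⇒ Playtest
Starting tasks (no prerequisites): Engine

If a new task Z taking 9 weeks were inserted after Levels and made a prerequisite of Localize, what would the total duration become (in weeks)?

Originally the job takes 20 weeks.
With Z inserted, Localize now waits for max(Levels, Z).
New critical path: Engine→Levels→Z→Localize = 9+3+9+2 = 23 ⇒ 23 weeks.

23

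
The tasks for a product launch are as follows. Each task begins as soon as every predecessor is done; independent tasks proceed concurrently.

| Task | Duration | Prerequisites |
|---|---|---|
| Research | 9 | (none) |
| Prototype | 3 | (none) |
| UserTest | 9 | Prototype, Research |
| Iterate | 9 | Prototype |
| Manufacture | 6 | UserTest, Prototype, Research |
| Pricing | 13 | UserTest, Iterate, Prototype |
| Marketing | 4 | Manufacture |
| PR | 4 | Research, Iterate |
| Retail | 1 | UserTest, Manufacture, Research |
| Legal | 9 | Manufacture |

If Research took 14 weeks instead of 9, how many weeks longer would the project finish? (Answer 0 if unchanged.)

Critical path before the change: Research→UserTest→Manufacture→Legal = 9+9+6+9 = 33 giving 33 weeks.
Research is on the critical path; changing it to 14 makes that path 38 weeks.
No other chain overtakes it, so the finish is 38 weeks.
Change in finish: 38 − 33 = +5 weeks.

5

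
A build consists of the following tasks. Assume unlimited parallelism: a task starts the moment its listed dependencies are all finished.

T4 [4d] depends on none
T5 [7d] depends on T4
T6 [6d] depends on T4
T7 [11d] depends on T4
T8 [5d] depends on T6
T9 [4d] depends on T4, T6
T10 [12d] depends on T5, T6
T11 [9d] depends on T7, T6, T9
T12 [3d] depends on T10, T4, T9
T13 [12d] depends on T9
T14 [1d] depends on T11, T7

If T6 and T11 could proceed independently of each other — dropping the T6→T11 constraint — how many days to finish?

26

Original critical path: T4→T5→T10→T12 = 4+7+12+3 = 26 ⇒ 26 days.
Dropping T6→T11 doesn't change T11's earliest start (15); another predecessor still binds.
After: T4→T5→T10→T12 = 4+7+12+3 = 26 → 26 days.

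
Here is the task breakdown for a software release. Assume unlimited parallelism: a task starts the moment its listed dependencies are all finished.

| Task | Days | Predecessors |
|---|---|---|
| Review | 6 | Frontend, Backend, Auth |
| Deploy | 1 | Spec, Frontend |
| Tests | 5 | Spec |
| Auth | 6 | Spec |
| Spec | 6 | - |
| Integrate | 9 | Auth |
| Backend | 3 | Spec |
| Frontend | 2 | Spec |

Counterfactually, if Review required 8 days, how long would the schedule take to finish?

21

Critical path before the change: Spec→Auth→Integrate = 6+6+9 = 21 giving 21 days.
Review is off the critical path — its longest chain is 18 days, giving 3 of slack.
That remains the longest chain; total 21 days.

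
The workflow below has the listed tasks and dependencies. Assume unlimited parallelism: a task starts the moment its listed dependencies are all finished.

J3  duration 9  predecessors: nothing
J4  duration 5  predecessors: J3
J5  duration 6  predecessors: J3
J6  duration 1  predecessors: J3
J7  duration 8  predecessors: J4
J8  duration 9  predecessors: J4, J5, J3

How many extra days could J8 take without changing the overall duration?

The longest chain is J3→J5→J8 = 9+6+9 = 24; overall finish 24 days.
The longest chain containing J8 totals 24 days.
Float = 24 − 24 = 0.

0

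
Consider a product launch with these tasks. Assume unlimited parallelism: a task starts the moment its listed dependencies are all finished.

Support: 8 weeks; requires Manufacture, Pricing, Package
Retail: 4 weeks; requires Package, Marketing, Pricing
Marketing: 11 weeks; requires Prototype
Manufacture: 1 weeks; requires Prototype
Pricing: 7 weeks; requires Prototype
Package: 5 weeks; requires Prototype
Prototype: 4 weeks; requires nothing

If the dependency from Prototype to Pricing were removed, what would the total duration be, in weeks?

With the dependency in place, Prototype→Pricing→Support = 4+7+8 = 19 sets the finish at 19 weeks.
Without Prototype→Pricing, Pricing's earliest start moves from 4 to 0.
New critical path: Prototype→Marketing→Retail = 4+11+4 = 19 ⇒ 19 weeks.

19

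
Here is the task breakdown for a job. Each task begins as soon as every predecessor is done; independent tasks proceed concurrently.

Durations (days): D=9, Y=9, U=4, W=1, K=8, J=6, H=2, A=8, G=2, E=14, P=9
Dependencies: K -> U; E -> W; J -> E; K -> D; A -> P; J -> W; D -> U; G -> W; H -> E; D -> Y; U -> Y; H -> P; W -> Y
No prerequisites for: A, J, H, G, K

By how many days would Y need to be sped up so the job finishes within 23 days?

Current finish: 30 days; target: 23.
Y is on every critical path, so each day cut from Y cuts the finish by one (this holds down to a finish of 22).
Need 30 − 23 = 7 days off Y → Y becomes 2 days, finish becomes 23.

7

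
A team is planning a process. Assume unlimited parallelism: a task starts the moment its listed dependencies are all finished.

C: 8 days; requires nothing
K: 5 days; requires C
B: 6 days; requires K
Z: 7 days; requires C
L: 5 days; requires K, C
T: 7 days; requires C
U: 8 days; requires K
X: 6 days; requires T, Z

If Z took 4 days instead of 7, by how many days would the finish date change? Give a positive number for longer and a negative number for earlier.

0

Critical path before the change: C→Z→X = 8+7+6 = 21 giving 21 days.
Z lies on that path, so at 4 days the path becomes 18 days.
The binding chain switches to C→K→U = 8+5+8 = 21; finish 21 days.
Change in finish: 21 − 21 = +0 days.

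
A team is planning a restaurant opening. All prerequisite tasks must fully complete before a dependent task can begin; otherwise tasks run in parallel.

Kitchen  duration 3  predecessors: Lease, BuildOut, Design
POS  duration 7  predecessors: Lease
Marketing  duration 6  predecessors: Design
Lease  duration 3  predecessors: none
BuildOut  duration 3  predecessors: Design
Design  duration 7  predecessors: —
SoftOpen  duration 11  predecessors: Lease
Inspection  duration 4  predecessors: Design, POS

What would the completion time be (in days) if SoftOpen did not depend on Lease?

With the dependency in place, Lease→POS→Inspection = 3+7+4 = 14 sets the finish at 14 days.
Without Lease→SoftOpen, SoftOpen's earliest start moves from 3 to 0.
After: Lease→POS→Inspection = 3+7+4 = 14 → 14 days.

14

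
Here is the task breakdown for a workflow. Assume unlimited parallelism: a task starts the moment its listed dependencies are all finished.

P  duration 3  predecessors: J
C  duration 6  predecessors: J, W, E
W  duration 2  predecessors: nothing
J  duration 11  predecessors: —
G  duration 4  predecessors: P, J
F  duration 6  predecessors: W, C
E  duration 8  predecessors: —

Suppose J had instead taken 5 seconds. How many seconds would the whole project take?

The binding path is J→C→F = 11+6+6 = 23; finish at 23 seconds.
J lies on that path, so at 5 seconds the path becomes 17 seconds.
The binding chain switches to E→C→F = 8+6+6 = 20; finish 20 seconds.

20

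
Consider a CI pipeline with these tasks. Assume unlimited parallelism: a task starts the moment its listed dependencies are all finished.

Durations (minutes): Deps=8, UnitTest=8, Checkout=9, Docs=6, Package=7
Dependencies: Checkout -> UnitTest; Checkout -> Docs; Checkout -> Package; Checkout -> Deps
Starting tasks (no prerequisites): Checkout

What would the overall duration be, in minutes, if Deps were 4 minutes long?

17

Critical path before the change: Checkout→Deps = 9+8 = 17 giving 17 minutes.
Since Deps is critical, the -4 change carries straight to that chain (now 13 minutes).
New critical path: Checkout→UnitTest = 9+8 = 17 ⇒ 17 minutes.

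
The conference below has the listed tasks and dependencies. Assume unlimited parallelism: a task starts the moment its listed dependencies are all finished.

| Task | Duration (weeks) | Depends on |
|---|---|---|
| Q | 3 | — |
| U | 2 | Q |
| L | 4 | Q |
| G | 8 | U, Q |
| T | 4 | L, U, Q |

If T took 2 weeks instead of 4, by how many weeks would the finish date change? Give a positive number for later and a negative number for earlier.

0

Baseline: Q→U→G = 3+2+8 = 13 → 13 weeks.
T is off the critical path — its longest chain is 11 weeks, giving 2 of slack.
The critical path is still Q→U→G; finish is now 13 weeks.
Change in finish: 13 − 13 = +0 weeks.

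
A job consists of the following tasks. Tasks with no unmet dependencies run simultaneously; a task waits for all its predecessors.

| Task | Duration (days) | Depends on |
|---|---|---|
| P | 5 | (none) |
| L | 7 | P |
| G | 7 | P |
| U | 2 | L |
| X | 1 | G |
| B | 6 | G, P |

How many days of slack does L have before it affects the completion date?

4

The longest chain is P→G→B = 5+7+6 = 18; overall finish 18 days.
L finishes as early as 12 and must finish by 16.
Float = 18 − 14 = 4.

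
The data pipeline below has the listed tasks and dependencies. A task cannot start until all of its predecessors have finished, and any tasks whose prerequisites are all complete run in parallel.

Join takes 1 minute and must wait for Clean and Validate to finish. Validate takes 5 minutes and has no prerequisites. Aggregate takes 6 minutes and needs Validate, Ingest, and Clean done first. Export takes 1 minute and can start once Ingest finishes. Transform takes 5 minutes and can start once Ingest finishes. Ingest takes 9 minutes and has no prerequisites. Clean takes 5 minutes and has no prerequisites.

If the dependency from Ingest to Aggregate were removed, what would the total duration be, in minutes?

14

Original critical path: Ingest→Aggregate = 9+6 = 15 ⇒ 15 minutes.
Without Ingest→Aggregate, Aggregate's earliest start moves from 9 to 5.
The longest chain is now Ingest→Transform = 9+5 = 14, so the data pipeline takes 14 minutes.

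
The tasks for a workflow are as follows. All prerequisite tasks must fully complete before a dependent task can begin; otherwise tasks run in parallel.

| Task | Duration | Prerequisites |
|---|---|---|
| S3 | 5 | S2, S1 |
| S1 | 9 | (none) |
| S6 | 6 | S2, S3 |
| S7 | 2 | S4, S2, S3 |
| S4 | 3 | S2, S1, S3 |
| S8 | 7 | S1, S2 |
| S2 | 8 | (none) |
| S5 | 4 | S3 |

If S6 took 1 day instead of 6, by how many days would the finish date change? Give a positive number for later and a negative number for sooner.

-1

As given, the longest chain is S1→S3→S6 = 9+5+6 = 20, so the finish is 20 days.
S6 lies on that path, so at 1 day the path becomes 15 days.
Now S1→S3→S4→S7 = 9+5+3+2 = 19 is longest, so the finish becomes 19 days.
Change in finish: 19 − 20 = -1 days.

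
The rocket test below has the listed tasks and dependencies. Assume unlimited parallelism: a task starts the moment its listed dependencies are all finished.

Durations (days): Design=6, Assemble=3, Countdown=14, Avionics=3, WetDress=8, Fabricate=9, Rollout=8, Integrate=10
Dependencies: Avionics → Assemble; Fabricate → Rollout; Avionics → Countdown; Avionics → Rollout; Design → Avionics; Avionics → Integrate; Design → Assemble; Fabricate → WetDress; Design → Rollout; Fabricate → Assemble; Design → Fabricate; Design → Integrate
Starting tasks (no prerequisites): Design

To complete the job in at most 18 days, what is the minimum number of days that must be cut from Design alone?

5

Current finish: 23 days; target: 18.
Design is on every critical path, so each day cut from Design cuts the finish by one (this holds down to a finish of 18).
Need 23 − 18 = 5 days off Design → Design becomes 1 day, finish becomes 18.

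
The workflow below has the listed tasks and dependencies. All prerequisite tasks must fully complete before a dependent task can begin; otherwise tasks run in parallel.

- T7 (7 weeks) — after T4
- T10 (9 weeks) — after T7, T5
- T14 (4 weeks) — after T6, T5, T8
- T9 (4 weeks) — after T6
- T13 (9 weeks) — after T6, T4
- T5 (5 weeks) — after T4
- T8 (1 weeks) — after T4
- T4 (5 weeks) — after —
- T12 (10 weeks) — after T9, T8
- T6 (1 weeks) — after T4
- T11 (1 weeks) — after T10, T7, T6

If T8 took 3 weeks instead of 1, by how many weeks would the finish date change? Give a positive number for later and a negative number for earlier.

0

The binding path is T4→T7→T10→T11 = 5+7+9+1 = 22; finish at 22 weeks.
The longest path through T8 is only 16 weeks, so T8 has float 6.
No other chain overtakes it, so the finish is 22 weeks.
Change in finish: 22 − 22 = +0 weeks.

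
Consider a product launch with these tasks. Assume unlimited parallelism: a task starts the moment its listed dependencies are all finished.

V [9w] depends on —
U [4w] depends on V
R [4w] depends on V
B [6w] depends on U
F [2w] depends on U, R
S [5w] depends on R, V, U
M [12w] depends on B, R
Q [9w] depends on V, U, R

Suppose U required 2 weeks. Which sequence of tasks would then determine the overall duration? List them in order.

The binding path is V→U→B→M = 9+4+6+12 = 31; finish at 31 weeks.
U is on the critical path; changing it to 2 makes that path 29 weeks.
That remains the longest chain; total 29 weeks.

V, U, B, M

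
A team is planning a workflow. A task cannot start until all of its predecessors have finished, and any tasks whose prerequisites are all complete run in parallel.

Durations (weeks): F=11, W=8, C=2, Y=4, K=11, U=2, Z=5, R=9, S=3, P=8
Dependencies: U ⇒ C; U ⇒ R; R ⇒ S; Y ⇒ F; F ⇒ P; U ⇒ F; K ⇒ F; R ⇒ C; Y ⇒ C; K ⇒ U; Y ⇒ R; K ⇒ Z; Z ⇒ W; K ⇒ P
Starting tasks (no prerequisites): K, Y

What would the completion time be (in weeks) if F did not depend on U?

30

Before: longest chain K→U→F→P = 11+2+11+8 = 32, finish 32.
Without U→F, F's earliest start moves from 13 to 11.
After: K→F→P = 11+11+8 = 30 → 30 weeks.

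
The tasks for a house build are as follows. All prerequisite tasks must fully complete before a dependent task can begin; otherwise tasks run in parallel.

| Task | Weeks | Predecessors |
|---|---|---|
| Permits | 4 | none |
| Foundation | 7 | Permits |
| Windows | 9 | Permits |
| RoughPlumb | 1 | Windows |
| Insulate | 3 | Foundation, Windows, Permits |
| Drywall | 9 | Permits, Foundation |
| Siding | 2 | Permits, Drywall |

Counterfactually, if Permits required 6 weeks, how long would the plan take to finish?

24

Baseline: Permits→Foundation→Drywall→Siding = 4+7+9+2 = 22 → 22 weeks.
Permits lies on that path, so at 6 weeks the path becomes 24 weeks.
That remains the longest chain; total 24 weeks.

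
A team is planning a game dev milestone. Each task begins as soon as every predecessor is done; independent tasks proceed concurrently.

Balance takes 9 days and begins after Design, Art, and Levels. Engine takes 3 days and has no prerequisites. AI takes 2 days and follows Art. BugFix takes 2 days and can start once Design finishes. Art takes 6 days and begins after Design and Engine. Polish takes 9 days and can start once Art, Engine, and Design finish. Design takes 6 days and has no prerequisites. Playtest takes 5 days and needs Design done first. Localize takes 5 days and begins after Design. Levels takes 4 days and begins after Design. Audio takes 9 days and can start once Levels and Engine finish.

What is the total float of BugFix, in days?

13

The longest chain is Design→Art→Balance = 6+6+9 = 21; overall finish 21 days.
The longest chain containing BugFix totals 8 days.
So BugFix can slip 21 − 8 = 13 days.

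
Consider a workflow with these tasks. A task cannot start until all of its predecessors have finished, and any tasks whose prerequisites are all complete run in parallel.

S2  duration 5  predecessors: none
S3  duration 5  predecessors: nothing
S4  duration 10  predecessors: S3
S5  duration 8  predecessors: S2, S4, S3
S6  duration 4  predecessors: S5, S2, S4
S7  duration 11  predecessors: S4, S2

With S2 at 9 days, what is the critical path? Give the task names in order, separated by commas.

S3, S4, S5, S6

The binding path is S3→S4→S5→S6 = 5+10+8+4 = 27; finish at 27 days.
S2 has 10 days of float (longest path through it is 17).
No other chain overtakes it, so the finish is 27 days.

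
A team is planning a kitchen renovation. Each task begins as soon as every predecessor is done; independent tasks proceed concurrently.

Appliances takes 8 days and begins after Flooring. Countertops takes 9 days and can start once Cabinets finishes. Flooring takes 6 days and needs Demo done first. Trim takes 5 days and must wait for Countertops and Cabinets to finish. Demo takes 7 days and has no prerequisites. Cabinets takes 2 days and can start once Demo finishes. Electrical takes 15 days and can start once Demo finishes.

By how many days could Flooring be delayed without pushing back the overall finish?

The longest chain is Demo→Cabinets→Countertops→Trim = 7+2+9+5 = 23; overall finish 23 days.
Flooring finishes as early as 13 and must finish by 15.
Float = 23 − 21 = 2.

2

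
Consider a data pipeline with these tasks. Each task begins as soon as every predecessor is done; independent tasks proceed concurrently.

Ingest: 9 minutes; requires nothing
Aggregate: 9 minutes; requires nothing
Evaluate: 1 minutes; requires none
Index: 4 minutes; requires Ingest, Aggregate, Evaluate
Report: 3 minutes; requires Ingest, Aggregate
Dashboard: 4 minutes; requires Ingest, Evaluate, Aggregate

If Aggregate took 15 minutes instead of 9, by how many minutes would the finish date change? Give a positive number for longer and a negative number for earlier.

6

Actual critical path: Aggregate→Index = 9+4 = 13 ⇒ 13 minutes.
Aggregate is on the critical path; changing it to 15 makes that path 19 minutes.
That remains the longest chain; total 19 minutes.
Change in finish: 19 − 13 = +6 minutes.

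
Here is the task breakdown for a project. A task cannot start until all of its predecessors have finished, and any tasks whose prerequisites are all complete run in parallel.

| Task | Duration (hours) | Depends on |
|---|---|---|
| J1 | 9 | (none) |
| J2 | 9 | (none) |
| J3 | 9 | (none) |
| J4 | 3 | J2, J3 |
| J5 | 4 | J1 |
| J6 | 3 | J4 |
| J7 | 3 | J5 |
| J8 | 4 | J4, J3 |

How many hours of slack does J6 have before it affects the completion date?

1

The longest chain is J1→J5→J7 = 9+4+3 = 16; overall finish 16 hours.
The longest chain containing J6 totals 15 hours.
Slack of J6 = 13 − 12 = 1 hour.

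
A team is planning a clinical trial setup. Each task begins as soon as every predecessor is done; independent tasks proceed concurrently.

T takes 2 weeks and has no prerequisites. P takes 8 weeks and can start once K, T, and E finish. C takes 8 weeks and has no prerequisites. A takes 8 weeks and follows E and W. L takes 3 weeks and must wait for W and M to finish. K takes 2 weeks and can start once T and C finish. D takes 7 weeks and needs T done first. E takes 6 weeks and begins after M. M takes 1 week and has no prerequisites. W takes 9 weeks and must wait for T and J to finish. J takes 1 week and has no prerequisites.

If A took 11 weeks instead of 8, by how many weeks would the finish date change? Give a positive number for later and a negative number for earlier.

3

Critical path before the change: T→W→A = 2+9+8 = 19 giving 19 weeks.
A lies on that path, so at 11 weeks the path becomes 22 weeks.
The critical path is still T→W→A; finish is now 22 weeks.
Change in finish: 22 − 19 = +3 weeks.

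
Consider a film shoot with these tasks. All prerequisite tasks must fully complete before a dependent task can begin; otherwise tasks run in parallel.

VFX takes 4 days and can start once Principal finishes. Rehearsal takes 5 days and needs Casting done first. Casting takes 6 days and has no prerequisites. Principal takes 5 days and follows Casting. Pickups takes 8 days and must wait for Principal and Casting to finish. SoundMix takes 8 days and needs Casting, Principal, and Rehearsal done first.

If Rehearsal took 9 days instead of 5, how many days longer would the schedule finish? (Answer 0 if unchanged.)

4

Baseline: Casting→Rehearsal→SoundMix = 6+5+8 = 19 → 19 days.
Rehearsal lies on that path, so at 9 days the path becomes 23 days.
No other chain overtakes it, so the finish is 23 days.
Change in finish: 23 − 19 = +4 days.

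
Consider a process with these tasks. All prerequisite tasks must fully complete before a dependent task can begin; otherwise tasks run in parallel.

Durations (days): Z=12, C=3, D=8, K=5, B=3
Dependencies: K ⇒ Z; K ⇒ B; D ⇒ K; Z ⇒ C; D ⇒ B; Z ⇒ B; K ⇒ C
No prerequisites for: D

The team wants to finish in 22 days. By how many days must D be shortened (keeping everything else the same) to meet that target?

Current finish: 28 days; target: 22.
D is on every critical path, so each day cut from D cuts the finish by one (this holds down to a finish of 21).
Need 28 − 22 = 6 days off D → D becomes 2 days, finish becomes 22.

6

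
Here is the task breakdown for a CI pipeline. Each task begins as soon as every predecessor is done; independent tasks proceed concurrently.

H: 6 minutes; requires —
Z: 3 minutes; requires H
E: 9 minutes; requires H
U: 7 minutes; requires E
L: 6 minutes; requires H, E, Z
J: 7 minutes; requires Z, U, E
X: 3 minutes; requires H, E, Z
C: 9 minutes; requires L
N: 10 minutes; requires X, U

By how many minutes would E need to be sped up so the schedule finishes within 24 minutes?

Current finish: 32 minutes; target: 24.
E is on every critical path, so each minute cut from E cuts the finish by one (this holds down to a finish of 24).
Need 32 − 24 = 8 minutes off E → E becomes 1 minute, finish becomes 24.

8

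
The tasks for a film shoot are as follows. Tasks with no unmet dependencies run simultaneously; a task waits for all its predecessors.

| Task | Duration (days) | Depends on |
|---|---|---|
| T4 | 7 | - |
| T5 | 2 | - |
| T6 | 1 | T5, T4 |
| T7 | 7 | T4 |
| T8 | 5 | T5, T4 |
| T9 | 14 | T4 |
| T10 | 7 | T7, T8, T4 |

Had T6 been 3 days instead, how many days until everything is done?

21

Actual critical path: T4→T7→T10 = 7+7+7 = 21 ⇒ 21 days.
T6 is off the critical path — its longest chain is 8 days, giving 13 of slack.
The critical path is still T4→T7→T10; finish is now 21 days.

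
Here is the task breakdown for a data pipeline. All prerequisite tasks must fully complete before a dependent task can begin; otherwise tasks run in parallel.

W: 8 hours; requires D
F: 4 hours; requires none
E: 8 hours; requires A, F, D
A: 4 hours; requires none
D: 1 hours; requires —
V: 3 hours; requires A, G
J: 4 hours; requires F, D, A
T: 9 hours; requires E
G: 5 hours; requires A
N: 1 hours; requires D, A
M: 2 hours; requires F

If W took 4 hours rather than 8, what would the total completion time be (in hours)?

Critical path before the change: A→E→T = 4+8+9 = 21 giving 21 hours.
W has 12 hours of float (longest path through it is 9).
The critical path is still A→E→T; finish is now 21 hours.

21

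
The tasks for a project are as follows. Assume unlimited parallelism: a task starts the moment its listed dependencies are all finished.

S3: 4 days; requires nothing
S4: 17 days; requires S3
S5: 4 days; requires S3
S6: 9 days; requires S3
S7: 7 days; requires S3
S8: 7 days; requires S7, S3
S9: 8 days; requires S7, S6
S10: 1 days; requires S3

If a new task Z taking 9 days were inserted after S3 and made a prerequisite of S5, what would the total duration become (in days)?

Originally the job takes 21 days.
With Z inserted, S5 now waits for max(S3, Z).
New critical path: S3→S4 = 4+17 = 21 ⇒ 21 days.

21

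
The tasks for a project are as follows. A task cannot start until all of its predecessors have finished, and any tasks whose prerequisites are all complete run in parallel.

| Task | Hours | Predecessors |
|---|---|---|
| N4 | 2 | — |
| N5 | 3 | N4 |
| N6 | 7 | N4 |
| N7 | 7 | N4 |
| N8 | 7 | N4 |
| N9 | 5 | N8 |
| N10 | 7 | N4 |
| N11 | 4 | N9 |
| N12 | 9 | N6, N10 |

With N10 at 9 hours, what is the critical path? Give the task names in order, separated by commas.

N4, N10, N12

Critical path before the change: N4→N10→N12 = 2+7+9 = 18 giving 18 hours.
Since N10 is critical, the +2 change carries straight to that chain (now 20 hours).
No other chain overtakes it, so the finish is 20 hours.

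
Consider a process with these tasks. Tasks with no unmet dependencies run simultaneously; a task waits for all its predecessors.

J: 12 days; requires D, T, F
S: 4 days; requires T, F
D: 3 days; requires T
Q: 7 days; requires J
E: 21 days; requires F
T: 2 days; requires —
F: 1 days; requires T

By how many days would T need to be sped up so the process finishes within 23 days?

1

Current finish: 24 days; target: 23.
T is on every critical path, so each day cut from T cuts the finish by one (this holds down to a finish of 23).
Need 24 − 23 = 1 day off T → T becomes 1 day, finish becomes 23.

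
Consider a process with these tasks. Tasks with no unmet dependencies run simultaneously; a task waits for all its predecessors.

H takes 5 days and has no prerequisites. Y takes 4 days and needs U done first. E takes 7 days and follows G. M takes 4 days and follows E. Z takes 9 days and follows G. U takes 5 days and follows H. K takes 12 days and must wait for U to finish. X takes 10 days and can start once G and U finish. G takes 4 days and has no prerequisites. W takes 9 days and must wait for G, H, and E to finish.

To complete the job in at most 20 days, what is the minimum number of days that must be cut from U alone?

2

Current finish: 22 days; target: 20.
U is on every critical path, so each day cut from U cuts the finish by one (this holds down to a finish of 20).
Need 22 − 20 = 2 days off U → U becomes 3 days, finish becomes 20.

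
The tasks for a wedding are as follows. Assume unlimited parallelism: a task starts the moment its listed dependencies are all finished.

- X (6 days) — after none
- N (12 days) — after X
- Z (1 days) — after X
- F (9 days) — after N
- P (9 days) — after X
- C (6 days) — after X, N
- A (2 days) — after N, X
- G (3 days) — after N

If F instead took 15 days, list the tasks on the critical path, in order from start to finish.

Critical path before the change: X→N→F = 6+12+9 = 27 giving 27 days.
F is on the critical path; changing it to 15 makes that path 33 days.
That remains the longest chain; total 33 days.

X, N, F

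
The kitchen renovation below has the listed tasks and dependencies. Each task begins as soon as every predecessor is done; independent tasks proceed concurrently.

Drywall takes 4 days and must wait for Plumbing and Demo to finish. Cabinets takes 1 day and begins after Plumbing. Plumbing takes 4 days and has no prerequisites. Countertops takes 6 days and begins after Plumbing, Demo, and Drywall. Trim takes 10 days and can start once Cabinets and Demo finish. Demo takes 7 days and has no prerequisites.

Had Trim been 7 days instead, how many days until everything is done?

17

As given, the longest chain is Demo→Trim = 7+10 = 17, so the finish is 17 days.
Since Trim is critical, the -3 change carries straight to that chain (now 14 days).
New critical path: Demo→Drywall→Countertops = 7+4+6 = 17 ⇒ 17 days.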